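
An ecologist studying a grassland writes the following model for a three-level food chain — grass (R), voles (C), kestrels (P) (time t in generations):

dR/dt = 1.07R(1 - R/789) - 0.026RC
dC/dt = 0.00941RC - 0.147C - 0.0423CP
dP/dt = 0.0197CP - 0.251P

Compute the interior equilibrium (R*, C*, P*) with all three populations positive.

R* ≈ 545, C* ≈ 12.7, P* ≈ 118

From dP/dt = 0: 0.0197C* = 0.251, so C* = 12.7.
From dR/dt = 0: 1.07(1 - R*/789) = 0.026·12.7, giving R* = 789·(1 - 0.31) = 545.
From dC/dt = 0: 0.00941·545 - 0.147 = 0.0423P*, so P* = 4.98/0.0423 = 118.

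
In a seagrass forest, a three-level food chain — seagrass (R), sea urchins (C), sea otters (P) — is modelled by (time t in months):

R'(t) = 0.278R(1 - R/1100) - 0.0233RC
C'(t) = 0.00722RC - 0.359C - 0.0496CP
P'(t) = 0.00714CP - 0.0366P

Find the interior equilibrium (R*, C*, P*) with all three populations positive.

From dP/dt = 0: 0.00714C* = 0.0366, so C* = 5.13.
From dR/dt = 0: 0.278(1 - R*/1100) = 0.0233·5.13, giving R* = 1100·(1 - 0.43) = 627.
From dC/dt = 0: 0.00722·627 - 0.359 = 0.0496P*, so P* = 4.17/0.0496 = 84.1.

R* ≈ 627, C* ≈ 5.13, P* ≈ 84.1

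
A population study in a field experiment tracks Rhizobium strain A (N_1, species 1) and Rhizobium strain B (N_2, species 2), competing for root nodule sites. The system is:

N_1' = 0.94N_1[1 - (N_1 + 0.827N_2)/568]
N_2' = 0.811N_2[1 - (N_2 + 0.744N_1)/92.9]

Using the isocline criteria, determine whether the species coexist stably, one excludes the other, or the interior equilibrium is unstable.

species 1 excludes species 2

Compare the nullcline intercepts: K1/α12 = 568/0.827 = 687 > K2 = 92.9; K2/α21 = 92.9/0.744 = 125 < K1 = 568.
Since the inequalities point opposite ways, species 1 can invade but species 2 cannot.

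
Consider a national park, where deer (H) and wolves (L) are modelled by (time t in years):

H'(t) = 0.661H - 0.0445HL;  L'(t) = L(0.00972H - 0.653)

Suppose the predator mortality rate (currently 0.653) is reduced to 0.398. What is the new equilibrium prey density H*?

H* ≈ 40.9

At the interior fixed point, setting dL/dt = 0 with L > 0 fixes H* = (predator death rate)/(HL coefficient) — independent of the other coefficients.
With the change, H* = 0.398/0.00972 = 40.9; it falls from 67.2.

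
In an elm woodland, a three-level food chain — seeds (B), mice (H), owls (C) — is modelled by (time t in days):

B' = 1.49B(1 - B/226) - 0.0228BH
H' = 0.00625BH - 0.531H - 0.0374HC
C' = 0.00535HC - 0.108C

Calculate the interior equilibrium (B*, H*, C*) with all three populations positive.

B* ≈ 156, H* ≈ 20.2, C* ≈ 11.9

From dC/dt = 0: 0.00535H* = 0.108, so H* = 20.2.
From dB/dt = 0: 1.49(1 - B*/226) = 0.0228·20.2, giving B* = 226·(1 - 0.309) = 156.
From dH/dt = 0: 0.00625·156 - 0.531 = 0.0374C*, so C* = 0.445/0.0374 = 11.9.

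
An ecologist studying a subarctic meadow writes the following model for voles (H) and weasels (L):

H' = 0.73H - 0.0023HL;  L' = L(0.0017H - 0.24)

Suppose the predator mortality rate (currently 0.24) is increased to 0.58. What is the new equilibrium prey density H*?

H* ≈ 341

At the interior fixed point, setting dL/dt = 0 with L > 0 fixes H* = (predator death rate)/(HL coefficient) — independent of the other coefficients.
With the change, H* = 0.58/0.0017 = 341; it rises from 141.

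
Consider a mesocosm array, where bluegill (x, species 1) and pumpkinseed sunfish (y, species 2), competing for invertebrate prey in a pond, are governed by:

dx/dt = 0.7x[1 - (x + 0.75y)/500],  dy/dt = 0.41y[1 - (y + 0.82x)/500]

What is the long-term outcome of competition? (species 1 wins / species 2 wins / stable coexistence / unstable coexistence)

Compare the nullcline intercepts: K1/α12 = 500/0.75 = 667 > K2 = 500; K2/α21 = 500/0.82 = 610 > K1 = 500.
Since both inequalities hold, each species can invade when rare, so the interior equilibrium is stable.

stable coexistence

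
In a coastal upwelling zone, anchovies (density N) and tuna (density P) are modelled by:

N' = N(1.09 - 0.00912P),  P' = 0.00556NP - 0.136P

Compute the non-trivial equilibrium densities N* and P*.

Set dP/dt = 0 with P > 0: 0.00556N - 0.136 = 0, so N* = 0.136/0.00556 = 24.5.
Set dN/dt = 0 with N > 0: 1.09 - 0.00912P = 0, so P* = 1.09/0.00912 = 120.

N* ≈ 24.5, P* ≈ 120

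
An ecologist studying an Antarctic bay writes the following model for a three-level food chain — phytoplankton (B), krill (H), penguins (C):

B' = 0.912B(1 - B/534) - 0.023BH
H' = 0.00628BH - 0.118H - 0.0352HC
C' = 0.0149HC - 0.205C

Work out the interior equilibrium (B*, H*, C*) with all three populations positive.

From dC/dt = 0: 0.0149H* = 0.205, so H* = 13.8.
From dB/dt = 0: 0.912(1 - B*/534) = 0.023·13.8, giving B* = 534·(1 - 0.347) = 349.
From dH/dt = 0: 0.00628·349 - 0.118 = 0.0352C*, so C* = 2.07/0.0352 = 58.9.

B* ≈ 349, H* ≈ 13.8, C* ≈ 58.9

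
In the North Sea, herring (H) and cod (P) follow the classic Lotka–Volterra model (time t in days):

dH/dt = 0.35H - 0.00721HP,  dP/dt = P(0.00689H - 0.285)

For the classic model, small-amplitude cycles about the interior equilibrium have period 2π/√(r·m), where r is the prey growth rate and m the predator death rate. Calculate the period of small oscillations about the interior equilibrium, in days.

T ≈ 19.9 days

Here r = 0.35 and m = 0.285, so r·m = 0.0997.
ω = √0.0997 = 0.316 per day, hence T = 2π/ω ≈ 19.9 days.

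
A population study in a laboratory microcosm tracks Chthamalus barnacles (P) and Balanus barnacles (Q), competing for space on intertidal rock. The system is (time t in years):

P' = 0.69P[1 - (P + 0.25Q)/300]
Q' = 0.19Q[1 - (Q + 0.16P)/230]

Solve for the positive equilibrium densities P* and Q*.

P* ≈ 253, Q* ≈ 190

Setting both brackets to zero gives the nullclines P + 0.25Q = 300 and 0.16P + Q = 230.
Substituting Q = 230 - 0.16P into the first: P(1 - 0.25·0.16) = 300 - 0.25·230.
So P* = 242/0.96 = 253, and then Q* = 230 - 0.16·253 = 190.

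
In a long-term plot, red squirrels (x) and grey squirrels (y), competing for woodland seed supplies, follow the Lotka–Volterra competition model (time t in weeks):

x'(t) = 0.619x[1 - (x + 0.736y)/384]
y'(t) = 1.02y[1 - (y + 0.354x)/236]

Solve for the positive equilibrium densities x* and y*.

x* ≈ 284, y* ≈ 135

Setting both brackets to zero gives the nullclines x + 0.736y = 384 and 0.354x + y = 236.
Substituting y = 236 - 0.354x into the first: x(1 - 0.736·0.354) = 384 - 0.736·236.
So x* = 210/0.739 = 284, and then y* = 236 - 0.354·284 = 135.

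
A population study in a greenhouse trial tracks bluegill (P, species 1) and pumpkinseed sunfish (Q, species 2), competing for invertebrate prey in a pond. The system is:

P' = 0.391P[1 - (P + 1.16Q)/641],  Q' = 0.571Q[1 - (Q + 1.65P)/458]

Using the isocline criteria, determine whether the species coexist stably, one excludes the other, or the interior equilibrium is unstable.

species 1 excludes species 2

Compare the nullcline intercepts: K1/α12 = 641/1.16 = 553 > K2 = 458; K2/α21 = 458/1.65 = 278 < K1 = 641.
Since the inequalities point opposite ways, species 1 can invade but species 2 cannot.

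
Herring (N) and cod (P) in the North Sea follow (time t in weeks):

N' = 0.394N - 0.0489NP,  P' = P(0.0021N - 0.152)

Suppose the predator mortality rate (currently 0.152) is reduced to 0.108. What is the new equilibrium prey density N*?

N* ≈ 51.4

At the interior fixed point, setting dP/dt = 0 with P > 0 fixes N* = (predator death rate)/(NP coefficient) — independent of the other coefficients.
With the change, N* = 0.108/0.0021 = 51.4; it falls from 72.4.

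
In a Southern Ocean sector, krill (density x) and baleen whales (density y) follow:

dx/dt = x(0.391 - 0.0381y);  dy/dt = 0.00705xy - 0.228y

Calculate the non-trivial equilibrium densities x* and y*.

x* ≈ 32.3, y* ≈ 10.3

Set dy/dt = 0 with y > 0: 0.00705x - 0.228 = 0, so x* = 0.228/0.00705 = 32.3.
Set dx/dt = 0 with x > 0: 0.391 - 0.0381y = 0, so y* = 0.391/0.0381 = 10.3.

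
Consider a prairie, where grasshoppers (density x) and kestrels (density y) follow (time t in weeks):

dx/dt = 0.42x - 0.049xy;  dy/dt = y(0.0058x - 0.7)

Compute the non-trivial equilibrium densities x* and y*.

x* ≈ 121, y* ≈ 8.57

Set dy/dt = 0 with y > 0: 0.0058x - 0.7 = 0, so x* = 0.7/0.0058 = 121.
Set dx/dt = 0 with x > 0: 0.42 - 0.049y = 0, so y* = 0.42/0.049 = 8.57.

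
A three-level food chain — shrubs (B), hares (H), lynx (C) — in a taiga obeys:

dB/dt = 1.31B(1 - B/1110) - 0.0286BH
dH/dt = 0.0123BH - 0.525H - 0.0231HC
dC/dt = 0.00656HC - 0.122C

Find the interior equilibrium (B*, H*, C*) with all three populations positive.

B* ≈ 659, H* ≈ 18.6, C* ≈ 328

From dC/dt = 0: 0.00656H* = 0.122, so H* = 18.6.
From dB/dt = 0: 1.31(1 - B*/1110) = 0.0286·18.6, giving B* = 1110·(1 - 0.406) = 659.
From dH/dt = 0: 0.0123·659 - 0.525 = 0.0231C*, so C* = 7.58/0.0231 = 328.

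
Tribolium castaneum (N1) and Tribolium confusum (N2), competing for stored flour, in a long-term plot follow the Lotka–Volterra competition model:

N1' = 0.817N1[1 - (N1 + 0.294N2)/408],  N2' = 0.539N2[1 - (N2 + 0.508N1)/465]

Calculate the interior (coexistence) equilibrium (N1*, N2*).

Setting both brackets to zero gives the nullclines N1 + 0.294N2 = 408 and 0.508N1 + N2 = 465.
Substituting N2 = 465 - 0.508N1 into the first: N1(1 - 0.294·0.508) = 408 - 0.294·465.
So N1* = 271/0.851 = 319, and then N2* = 465 - 0.508·319 = 303.

N1* ≈ 319, N2* ≈ 303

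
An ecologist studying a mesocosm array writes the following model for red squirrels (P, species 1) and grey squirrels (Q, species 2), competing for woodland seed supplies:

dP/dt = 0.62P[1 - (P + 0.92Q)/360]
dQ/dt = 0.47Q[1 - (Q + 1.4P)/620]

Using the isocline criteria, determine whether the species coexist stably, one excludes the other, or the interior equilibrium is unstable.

species 2 excludes species 1

Compare the nullcline intercepts: K1/α12 = 360/0.92 = 391 < K2 = 620; K2/α21 = 620/1.4 = 443 > K1 = 360.
Since the inequalities point opposite ways, species 2 can invade but species 1 cannot.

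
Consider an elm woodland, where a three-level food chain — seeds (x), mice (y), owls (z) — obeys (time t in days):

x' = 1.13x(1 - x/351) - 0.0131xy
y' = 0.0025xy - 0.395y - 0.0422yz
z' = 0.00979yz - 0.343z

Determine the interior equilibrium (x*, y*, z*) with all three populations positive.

x* ≈ 208, y* ≈ 35, z* ≈ 2.99

From dz/dt = 0: 0.00979y* = 0.343, so y* = 35.
From dx/dt = 0: 1.13(1 - x*/351) = 0.0131·35, giving x* = 351·(1 - 0.406) = 208.
From dy/dt = 0: 0.0025·208 - 0.395 = 0.0422z*, so z* = 0.126/0.0422 = 2.99.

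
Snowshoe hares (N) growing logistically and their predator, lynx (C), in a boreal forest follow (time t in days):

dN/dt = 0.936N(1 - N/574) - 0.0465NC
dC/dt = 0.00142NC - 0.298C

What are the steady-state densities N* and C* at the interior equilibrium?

N* ≈ 210, C* ≈ 12.8

From dC/dt = 0 with C > 0: 0.00142N* = 0.298, so N* = 210.
Substitute into dN/dt = 0: 0.936(1 - 210/574) = 0.0465C*.
The bracket is 0.634, giving C* = 0.594/0.0465 = 12.8.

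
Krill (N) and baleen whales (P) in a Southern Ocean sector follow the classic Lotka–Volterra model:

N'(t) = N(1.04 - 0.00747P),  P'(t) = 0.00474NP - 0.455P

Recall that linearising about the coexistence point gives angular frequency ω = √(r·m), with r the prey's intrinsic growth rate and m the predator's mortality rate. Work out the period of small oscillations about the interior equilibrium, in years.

T ≈ 9.13 years

Here r = 1.04 and m = 0.455, so r·m = 0.473.
ω = √0.473 = 0.688 per year, hence T = 2π/ω ≈ 9.13 years.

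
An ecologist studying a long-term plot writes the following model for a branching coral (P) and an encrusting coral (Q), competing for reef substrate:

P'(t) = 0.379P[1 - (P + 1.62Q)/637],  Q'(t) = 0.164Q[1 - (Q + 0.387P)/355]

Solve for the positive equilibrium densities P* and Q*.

Setting both brackets to zero gives the nullclines P + 1.62Q = 637 and 0.387P + Q = 355.
Substituting Q = 355 - 0.387P into the first: P(1 - 1.62·0.387) = 637 - 1.62·355.
So P* = 61.9/0.373 = 166, and then Q* = 355 - 0.387·166 = 291.

P* ≈ 166, Q* ≈ 291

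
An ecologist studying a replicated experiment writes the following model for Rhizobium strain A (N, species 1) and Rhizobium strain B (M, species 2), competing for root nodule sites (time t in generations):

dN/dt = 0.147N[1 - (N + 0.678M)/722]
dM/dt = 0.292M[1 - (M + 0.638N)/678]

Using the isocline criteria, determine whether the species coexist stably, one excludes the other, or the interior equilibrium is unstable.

Compare the nullcline intercepts: K1/α12 = 722/0.678 = 1060 > K2 = 678; K2/α21 = 678/0.638 = 1060 > K1 = 722.
Since both inequalities hold, each species can invade when rare, so the interior equilibrium is stable.

stable coexistence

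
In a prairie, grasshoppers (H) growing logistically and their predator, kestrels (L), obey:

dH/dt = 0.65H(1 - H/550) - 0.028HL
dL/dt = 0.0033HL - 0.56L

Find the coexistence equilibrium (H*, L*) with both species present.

H* ≈ 170, L* ≈ 16.1

From dL/dt = 0 with L > 0: 0.0033H* = 0.56, so H* = 170.
Substitute into dH/dt = 0: 0.65(1 - 170/550) = 0.028L*.
The bracket is 0.691, giving L* = 0.449/0.028 = 16.1.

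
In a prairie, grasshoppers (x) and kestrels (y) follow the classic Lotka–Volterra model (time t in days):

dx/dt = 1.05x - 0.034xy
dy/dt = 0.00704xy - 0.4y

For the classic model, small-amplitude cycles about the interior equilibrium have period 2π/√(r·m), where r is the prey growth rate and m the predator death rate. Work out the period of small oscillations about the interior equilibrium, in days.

Here r = 1.05 and m = 0.4, so r·m = 0.42.
ω = √0.42 = 0.648 per day, hence T = 2π/ω ≈ 9.7 days.

T ≈ 9.7 days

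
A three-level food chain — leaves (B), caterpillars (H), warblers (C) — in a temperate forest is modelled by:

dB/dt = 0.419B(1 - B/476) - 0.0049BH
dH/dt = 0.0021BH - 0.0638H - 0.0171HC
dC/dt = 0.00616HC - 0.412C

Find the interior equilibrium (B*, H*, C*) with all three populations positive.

B* ≈ 104, H* ≈ 66.9, C* ≈ 9

From dC/dt = 0: 0.00616H* = 0.412, so H* = 66.9.
From dB/dt = 0: 0.419(1 - B*/476) = 0.0049·66.9, giving B* = 476·(1 - 0.782) = 104.
From dH/dt = 0: 0.0021·104 - 0.0638 = 0.0171C*, so C* = 0.154/0.0171 = 9.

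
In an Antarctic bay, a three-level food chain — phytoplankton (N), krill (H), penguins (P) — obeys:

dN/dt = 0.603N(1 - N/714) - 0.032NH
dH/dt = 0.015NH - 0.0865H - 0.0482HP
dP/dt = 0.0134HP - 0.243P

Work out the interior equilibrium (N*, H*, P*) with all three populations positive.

N* ≈ 26.9, H* ≈ 18.1, P* ≈ 6.57

From dP/dt = 0: 0.0134H* = 0.243, so H* = 18.1.
From dN/dt = 0: 0.603(1 - N*/714) = 0.032·18.1, giving N* = 714·(1 - 0.962) = 26.9.
From dH/dt = 0: 0.015·26.9 - 0.0865 = 0.0482P*, so P* = 0.317/0.0482 = 6.57.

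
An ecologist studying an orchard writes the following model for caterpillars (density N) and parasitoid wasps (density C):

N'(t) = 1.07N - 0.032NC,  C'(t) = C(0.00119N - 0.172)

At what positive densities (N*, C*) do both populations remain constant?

N* ≈ 145, C* ≈ 33.4

Set dC/dt = 0 with C > 0: 0.00119N - 0.172 = 0, so N* = 0.172/0.00119 = 145.
Set dN/dt = 0 with N > 0: 1.07 - 0.032C = 0, so C* = 1.07/0.032 = 33.4.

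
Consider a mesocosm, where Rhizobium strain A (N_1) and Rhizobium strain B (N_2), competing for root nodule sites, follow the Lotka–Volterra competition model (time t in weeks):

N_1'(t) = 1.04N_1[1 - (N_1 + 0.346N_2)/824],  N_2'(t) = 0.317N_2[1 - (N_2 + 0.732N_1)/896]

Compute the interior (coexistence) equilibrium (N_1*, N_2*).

N_1* ≈ 688, N_2* ≈ 392

Setting both brackets to zero gives the nullclines N_1 + 0.346N_2 = 824 and 0.732N_1 + N_2 = 896.
Substituting N_2 = 896 - 0.732N_1 into the first: N_1(1 - 0.346·0.732) = 824 - 0.346·896.
So N_1* = 514/0.747 = 688, and then N_2* = 896 - 0.732·688 = 392.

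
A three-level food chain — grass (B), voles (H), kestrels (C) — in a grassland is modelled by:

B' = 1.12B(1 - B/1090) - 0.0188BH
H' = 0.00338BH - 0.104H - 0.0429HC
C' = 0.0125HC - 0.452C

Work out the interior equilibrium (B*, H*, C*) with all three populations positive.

B* ≈ 428, H* ≈ 36.2, C* ≈ 31.3

From dC/dt = 0: 0.0125H* = 0.452, so H* = 36.2.
From dB/dt = 0: 1.12(1 - B*/1090) = 0.0188·36.2, giving B* = 1090·(1 - 0.607) = 428.
From dH/dt = 0: 0.00338·428 - 0.104 = 0.0429C*, so C* = 1.34/0.0429 = 31.3.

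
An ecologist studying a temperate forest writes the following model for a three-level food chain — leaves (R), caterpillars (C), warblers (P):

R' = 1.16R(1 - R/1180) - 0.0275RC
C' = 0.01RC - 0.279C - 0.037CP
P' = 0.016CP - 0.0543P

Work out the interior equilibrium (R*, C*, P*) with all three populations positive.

From dP/dt = 0: 0.016C* = 0.0543, so C* = 3.39.
From dR/dt = 0: 1.16(1 - R*/1180) = 0.0275·3.39, giving R* = 1180·(1 - 0.0805) = 1090.
From dC/dt = 0: 0.01·1090 - 0.279 = 0.037P*, so P* = 10.6/0.037 = 286.

R* ≈ 1090, C* ≈ 3.39, P* ≈ 286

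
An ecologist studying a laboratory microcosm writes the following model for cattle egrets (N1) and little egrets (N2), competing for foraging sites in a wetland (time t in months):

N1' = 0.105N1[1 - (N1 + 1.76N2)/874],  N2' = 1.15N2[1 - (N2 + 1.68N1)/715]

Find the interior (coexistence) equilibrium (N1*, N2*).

N1* ≈ 196, N2* ≈ 385

Setting both brackets to zero gives the nullclines N1 + 1.76N2 = 874 and 1.68N1 + N2 = 715.
Substituting N2 = 715 - 1.68N1 into the first: N1(1 - 1.76·1.68) = 874 - 1.76·715.
So N1* = -384/-1.96 = 196, and then N2* = 715 - 1.68·196 = 385.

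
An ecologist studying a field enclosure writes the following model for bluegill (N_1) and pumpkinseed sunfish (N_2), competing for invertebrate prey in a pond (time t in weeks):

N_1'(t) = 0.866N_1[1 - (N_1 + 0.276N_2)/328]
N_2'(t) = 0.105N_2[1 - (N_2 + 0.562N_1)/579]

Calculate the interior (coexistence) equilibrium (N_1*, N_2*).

Setting both brackets to zero gives the nullclines N_1 + 0.276N_2 = 328 and 0.562N_1 + N_2 = 579.
Substituting N_2 = 579 - 0.562N_1 into the first: N_1(1 - 0.276·0.562) = 328 - 0.276·579.
So N_1* = 168/0.845 = 199, and then N_2* = 579 - 0.562·199 = 467.

N_1* ≈ 199, N_2* ≈ 467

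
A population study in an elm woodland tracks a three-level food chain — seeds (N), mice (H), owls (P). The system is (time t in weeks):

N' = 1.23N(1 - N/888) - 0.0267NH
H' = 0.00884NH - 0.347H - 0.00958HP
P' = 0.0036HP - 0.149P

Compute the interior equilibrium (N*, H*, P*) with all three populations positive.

From dP/dt = 0: 0.0036H* = 0.149, so H* = 41.4.
From dN/dt = 0: 1.23(1 - N*/888) = 0.0267·41.4, giving N* = 888·(1 - 0.898) = 90.2.
From dH/dt = 0: 0.00884·90.2 - 0.347 = 0.00958P*, so P* = 0.45/0.00958 = 47.

N* ≈ 90.2, H* ≈ 41.4, P* ≈ 47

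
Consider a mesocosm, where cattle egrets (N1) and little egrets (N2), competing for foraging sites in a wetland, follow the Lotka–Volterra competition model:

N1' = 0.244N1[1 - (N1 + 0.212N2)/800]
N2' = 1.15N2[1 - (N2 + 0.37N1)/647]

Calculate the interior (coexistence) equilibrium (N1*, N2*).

N1* ≈ 719, N2* ≈ 381

Setting both brackets to zero gives the nullclines N1 + 0.212N2 = 800 and 0.37N1 + N2 = 647.
Substituting N2 = 647 - 0.37N1 into the first: N1(1 - 0.212·0.37) = 800 - 0.212·647.
So N1* = 663/0.922 = 719, and then N2* = 647 - 0.37·719 = 381.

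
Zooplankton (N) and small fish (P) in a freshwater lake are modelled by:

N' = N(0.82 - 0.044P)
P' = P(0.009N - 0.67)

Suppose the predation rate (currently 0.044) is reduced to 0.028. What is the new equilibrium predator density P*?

P* ≈ 29.3

At the interior fixed point, setting dN/dt = 0 with N > 0 fixes P* = (prey growth rate)/(NP coefficient) — independent of the other coefficients.
With the change, P* = 0.82/0.028 = 29.3; it rises from 18.6.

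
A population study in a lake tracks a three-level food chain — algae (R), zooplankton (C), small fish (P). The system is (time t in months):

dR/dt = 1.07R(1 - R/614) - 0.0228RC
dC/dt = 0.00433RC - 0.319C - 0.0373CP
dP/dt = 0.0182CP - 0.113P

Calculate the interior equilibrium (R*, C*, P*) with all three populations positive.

R* ≈ 533, C* ≈ 6.21, P* ≈ 53.3

From dP/dt = 0: 0.0182C* = 0.113, so C* = 6.21.
From dR/dt = 0: 1.07(1 - R*/614) = 0.0228·6.21, giving R* = 614·(1 - 0.132) = 533.
From dC/dt = 0: 0.00433·533 - 0.319 = 0.0373P*, so P* = 1.99/0.0373 = 53.3.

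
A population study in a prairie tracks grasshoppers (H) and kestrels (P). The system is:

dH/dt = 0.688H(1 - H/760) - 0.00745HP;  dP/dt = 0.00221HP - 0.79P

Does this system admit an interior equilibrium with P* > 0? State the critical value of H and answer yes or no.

The predator equation gives dP/dt > 0 only when H > 0.79/0.00221 = 357.
Without the predator, H → K = 760. Since 760 > 357, the predator can invade and persist.

Threshold H = 357; K > 357, so yes, the predator persists.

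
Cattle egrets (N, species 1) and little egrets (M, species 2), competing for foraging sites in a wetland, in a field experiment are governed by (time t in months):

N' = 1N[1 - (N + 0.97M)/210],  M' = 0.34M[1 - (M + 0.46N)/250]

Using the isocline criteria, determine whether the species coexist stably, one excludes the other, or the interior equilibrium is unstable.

species 2 excludes species 1

Compare the nullcline intercepts: K1/α12 = 210/0.97 = 216 < K2 = 250; K2/α21 = 250/0.46 = 543 > K1 = 210.
Since the inequalities point opposite ways, species 2 can invade but species 1 cannot.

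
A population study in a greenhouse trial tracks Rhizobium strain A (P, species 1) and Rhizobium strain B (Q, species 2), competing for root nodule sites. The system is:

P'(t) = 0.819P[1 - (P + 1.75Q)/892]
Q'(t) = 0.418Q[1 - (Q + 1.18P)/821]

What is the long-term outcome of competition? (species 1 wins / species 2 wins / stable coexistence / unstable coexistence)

Compare the nullcline intercepts: K1/α12 = 892/1.75 = 510 < K2 = 821; K2/α21 = 821/1.18 = 696 < K1 = 892.
Since both are reversed, neither can invade when rare; the interior point is a saddle.

unstable coexistence (outcome depends on initial conditions)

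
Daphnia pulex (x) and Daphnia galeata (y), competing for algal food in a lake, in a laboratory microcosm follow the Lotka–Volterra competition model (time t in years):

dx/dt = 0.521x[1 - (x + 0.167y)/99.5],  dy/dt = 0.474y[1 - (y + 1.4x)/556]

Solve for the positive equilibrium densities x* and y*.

x* ≈ 8.68, y* ≈ 544

Setting both brackets to zero gives the nullclines x + 0.167y = 99.5 and 1.4x + y = 556.
Substituting y = 556 - 1.4x into the first: x(1 - 0.167·1.4) = 99.5 - 0.167·556.
So x* = 6.65/0.766 = 8.68, and then y* = 556 - 1.4·8.68 = 544.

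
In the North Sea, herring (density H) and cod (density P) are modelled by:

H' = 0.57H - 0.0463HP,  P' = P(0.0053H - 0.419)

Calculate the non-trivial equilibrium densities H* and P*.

Set dP/dt = 0 with P > 0: 0.0053H - 0.419 = 0, so H* = 0.419/0.0053 = 79.1.
Set dH/dt = 0 with H > 0: 0.57 - 0.0463P = 0, so P* = 0.57/0.0463 = 12.3.

H* ≈ 79.1, P* ≈ 12.3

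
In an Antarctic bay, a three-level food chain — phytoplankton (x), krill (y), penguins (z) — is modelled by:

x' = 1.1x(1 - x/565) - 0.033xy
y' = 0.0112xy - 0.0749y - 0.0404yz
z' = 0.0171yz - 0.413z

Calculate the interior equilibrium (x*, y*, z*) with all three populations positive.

From dz/dt = 0: 0.0171y* = 0.413, so y* = 24.2.
From dx/dt = 0: 1.1(1 - x*/565) = 0.033·24.2, giving x* = 565·(1 - 0.725) = 156.
From dy/dt = 0: 0.0112·156 - 0.0749 = 0.0404z*, so z* = 1.67/0.0404 = 41.3.

x* ≈ 156, y* ≈ 24.2, z* ≈ 41.3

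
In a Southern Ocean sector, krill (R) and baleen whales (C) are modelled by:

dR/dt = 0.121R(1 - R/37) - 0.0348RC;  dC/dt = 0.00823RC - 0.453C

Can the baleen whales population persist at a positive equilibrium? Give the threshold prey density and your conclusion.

Threshold R = 55; K < 55, so no, the predator goes extinct.

The predator equation gives dC/dt > 0 only when R > 0.453/0.00823 = 55.
Without the predator, R → K = 37. Since 37 < 55, the predator cannot invade.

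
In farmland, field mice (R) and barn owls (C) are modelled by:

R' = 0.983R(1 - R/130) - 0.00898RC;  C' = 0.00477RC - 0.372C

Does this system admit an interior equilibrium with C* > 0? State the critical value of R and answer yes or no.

The predator equation gives dC/dt > 0 only when R > 0.372/0.00477 = 78.
Without the predator, R → K = 130. Since 130 > 78, the predator can invade and persist.

Threshold R = 78; K > 78, so yes, the predator persists.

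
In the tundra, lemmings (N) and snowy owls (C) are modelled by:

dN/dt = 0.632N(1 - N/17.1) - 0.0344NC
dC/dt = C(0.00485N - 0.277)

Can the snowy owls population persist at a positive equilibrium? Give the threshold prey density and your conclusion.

Threshold N = 57.1; K < 57.1, so no, the predator goes extinct.

The predator equation gives dC/dt > 0 only when N > 0.277/0.00485 = 57.1.
Without the predator, N → K = 17.1. Since 17.1 < 57.1, the predator cannot invade.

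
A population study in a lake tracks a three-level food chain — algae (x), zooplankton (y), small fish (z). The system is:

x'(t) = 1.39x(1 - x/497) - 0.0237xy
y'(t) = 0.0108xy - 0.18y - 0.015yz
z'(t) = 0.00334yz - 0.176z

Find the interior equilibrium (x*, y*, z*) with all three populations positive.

From dz/dt = 0: 0.00334y* = 0.176, so y* = 52.7.
From dx/dt = 0: 1.39(1 - x*/497) = 0.0237·52.7, giving x* = 497·(1 - 0.898) = 50.5.
From dy/dt = 0: 0.0108·50.5 - 0.18 = 0.015z*, so z* = 0.365/0.015 = 24.3.

x* ≈ 50.5, y* ≈ 52.7, z* ≈ 24.3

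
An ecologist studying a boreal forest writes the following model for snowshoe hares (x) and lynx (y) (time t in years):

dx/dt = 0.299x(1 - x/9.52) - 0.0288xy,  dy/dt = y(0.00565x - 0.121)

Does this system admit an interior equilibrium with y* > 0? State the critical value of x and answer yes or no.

Threshold x = 21.4; K < 21.4, so no, the predator goes extinct.

The predator equation gives dy/dt > 0 only when x > 0.121/0.00565 = 21.4.
Without the predator, x → K = 9.52. Since 9.52 < 21.4, the predator cannot invade.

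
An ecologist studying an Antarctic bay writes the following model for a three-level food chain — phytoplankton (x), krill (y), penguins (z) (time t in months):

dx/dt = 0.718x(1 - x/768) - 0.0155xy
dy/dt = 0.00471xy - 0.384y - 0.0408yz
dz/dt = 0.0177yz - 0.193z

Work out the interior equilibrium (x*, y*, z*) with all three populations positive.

x* ≈ 587, y* ≈ 10.9, z* ≈ 58.4

From dz/dt = 0: 0.0177y* = 0.193, so y* = 10.9.
From dx/dt = 0: 0.718(1 - x*/768) = 0.0155·10.9, giving x* = 768·(1 - 0.235) = 587.
From dy/dt = 0: 0.00471·587 - 0.384 = 0.0408z*, so z* = 2.38/0.0408 = 58.4.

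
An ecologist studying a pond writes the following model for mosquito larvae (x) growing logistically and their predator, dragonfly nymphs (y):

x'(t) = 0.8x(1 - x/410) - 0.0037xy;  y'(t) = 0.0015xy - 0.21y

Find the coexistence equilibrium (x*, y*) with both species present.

x* ≈ 140, y* ≈ 142

From dy/dt = 0 with y > 0: 0.0015x* = 0.21, so x* = 140.
Substitute into dx/dt = 0: 0.8(1 - 140/410) = 0.0037y*.
The bracket is 0.659, giving y* = 0.527/0.0037 = 142.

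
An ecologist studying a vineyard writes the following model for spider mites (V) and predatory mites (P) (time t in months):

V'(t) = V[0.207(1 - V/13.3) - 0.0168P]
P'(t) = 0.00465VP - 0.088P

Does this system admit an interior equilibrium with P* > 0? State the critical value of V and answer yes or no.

Threshold V = 18.9; K < 18.9, so no, the predator goes extinct.

The predator equation gives dP/dt > 0 only when V > 0.088/0.00465 = 18.9.
Without the predator, V → K = 13.3. Since 13.3 < 18.9, the predator cannot invade.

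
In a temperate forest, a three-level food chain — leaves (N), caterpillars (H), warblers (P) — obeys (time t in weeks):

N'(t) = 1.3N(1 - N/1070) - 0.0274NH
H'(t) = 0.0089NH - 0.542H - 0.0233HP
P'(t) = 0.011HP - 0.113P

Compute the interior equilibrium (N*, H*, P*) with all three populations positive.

From dP/dt = 0: 0.011H* = 0.113, so H* = 10.3.
From dN/dt = 0: 1.3(1 - N*/1070) = 0.0274·10.3, giving N* = 1070·(1 - 0.217) = 838.
From dH/dt = 0: 0.0089·838 - 0.542 = 0.0233P*, so P* = 6.92/0.0233 = 297.

N* ≈ 838, H* ≈ 10.3, P* ≈ 297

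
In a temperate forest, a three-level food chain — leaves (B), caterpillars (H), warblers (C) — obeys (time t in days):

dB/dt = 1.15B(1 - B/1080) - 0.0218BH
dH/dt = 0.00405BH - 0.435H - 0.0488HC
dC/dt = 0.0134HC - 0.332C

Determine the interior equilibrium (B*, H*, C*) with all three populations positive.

From dC/dt = 0: 0.0134H* = 0.332, so H* = 24.8.
From dB/dt = 0: 1.15(1 - B*/1080) = 0.0218·24.8, giving B* = 1080·(1 - 0.47) = 573.
From dH/dt = 0: 0.00405·573 - 0.435 = 0.0488C*, so C* = 1.88/0.0488 = 38.6.

B* ≈ 573, H* ≈ 24.8, C* ≈ 38.6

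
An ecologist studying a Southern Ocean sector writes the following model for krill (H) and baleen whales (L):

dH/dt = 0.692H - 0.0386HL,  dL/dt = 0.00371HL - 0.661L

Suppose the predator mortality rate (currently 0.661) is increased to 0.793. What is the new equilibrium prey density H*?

H* ≈ 214

At the interior fixed point, setting dL/dt = 0 with L > 0 fixes H* = (predator death rate)/(HL coefficient) — independent of the other coefficients.
With the change, H* = 0.793/0.00371 = 214; it rises from 178.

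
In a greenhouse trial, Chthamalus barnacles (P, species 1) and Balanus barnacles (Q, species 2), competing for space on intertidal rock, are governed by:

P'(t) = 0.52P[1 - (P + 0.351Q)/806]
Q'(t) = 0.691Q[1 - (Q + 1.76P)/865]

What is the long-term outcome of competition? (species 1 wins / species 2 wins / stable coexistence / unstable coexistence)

species 1 excludes species 2

Compare the nullcline intercepts: K1/α12 = 806/0.351 = 2300 > K2 = 865; K2/α21 = 865/1.76 = 491 < K1 = 806.
Since the inequalities point opposite ways, species 1 can invade but species 2 cannot.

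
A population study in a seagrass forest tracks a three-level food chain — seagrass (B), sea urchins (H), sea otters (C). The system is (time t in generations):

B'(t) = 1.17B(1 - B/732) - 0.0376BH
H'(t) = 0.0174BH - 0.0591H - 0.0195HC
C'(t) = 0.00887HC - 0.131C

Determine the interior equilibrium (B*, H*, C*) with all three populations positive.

B* ≈ 385, H* ≈ 14.8, C* ≈ 340

From dC/dt = 0: 0.00887H* = 0.131, so H* = 14.8.
From dB/dt = 0: 1.17(1 - B*/732) = 0.0376·14.8, giving B* = 732·(1 - 0.475) = 385.
From dH/dt = 0: 0.0174·385 - 0.0591 = 0.0195C*, so C* = 6.63/0.0195 = 340.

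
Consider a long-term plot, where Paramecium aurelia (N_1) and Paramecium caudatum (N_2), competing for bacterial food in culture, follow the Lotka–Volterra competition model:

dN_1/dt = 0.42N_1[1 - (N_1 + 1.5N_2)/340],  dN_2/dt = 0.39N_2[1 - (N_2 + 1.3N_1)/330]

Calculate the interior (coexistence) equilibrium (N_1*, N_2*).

N_1* ≈ 163, N_2* ≈ 118

Setting both brackets to zero gives the nullclines N_1 + 1.5N_2 = 340 and 1.3N_1 + N_2 = 330.
Substituting N_2 = 330 - 1.3N_1 into the first: N_1(1 - 1.5·1.3) = 340 - 1.5·330.
So N_1* = -155/-0.95 = 163, and then N_2* = 330 - 1.3·163 = 118.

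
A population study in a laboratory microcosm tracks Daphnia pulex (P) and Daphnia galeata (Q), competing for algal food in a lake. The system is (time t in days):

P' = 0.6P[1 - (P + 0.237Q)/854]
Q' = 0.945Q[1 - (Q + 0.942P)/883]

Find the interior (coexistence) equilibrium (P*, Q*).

P* ≈ 830, Q* ≈ 101

Setting both brackets to zero gives the nullclines P + 0.237Q = 854 and 0.942P + Q = 883.
Substituting Q = 883 - 0.942P into the first: P(1 - 0.237·0.942) = 854 - 0.237·883.
So P* = 645/0.777 = 830, and then Q* = 883 - 0.942·830 = 101.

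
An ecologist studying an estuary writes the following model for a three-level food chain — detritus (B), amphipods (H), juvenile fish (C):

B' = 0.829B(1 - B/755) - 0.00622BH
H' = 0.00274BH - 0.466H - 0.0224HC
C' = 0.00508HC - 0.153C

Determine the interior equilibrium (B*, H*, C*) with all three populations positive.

From dC/dt = 0: 0.00508H* = 0.153, so H* = 30.1.
From dB/dt = 0: 0.829(1 - B*/755) = 0.00622·30.1, giving B* = 755·(1 - 0.226) = 584.
From dH/dt = 0: 0.00274·584 - 0.466 = 0.0224C*, so C* = 1.14/0.0224 = 50.7.

B* ≈ 584, H* ≈ 30.1, C* ≈ 50.7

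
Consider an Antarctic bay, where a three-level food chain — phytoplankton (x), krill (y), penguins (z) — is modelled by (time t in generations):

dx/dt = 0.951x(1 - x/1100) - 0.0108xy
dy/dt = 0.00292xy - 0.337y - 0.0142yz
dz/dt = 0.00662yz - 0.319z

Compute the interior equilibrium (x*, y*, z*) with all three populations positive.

From dz/dt = 0: 0.00662y* = 0.319, so y* = 48.2.
From dx/dt = 0: 0.951(1 - x*/1100) = 0.0108·48.2, giving x* = 1100·(1 - 0.547) = 498.
From dy/dt = 0: 0.00292·498 - 0.337 = 0.0142z*, so z* = 1.12/0.0142 = 78.7.

x* ≈ 498, y* ≈ 48.2, z* ≈ 78.7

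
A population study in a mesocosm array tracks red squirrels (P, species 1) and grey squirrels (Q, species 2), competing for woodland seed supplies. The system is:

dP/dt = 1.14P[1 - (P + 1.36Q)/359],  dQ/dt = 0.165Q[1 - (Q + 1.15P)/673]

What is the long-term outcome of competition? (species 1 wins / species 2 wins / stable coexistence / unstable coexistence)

species 2 excludes species 1

Compare the nullcline intercepts: K1/α12 = 359/1.36 = 264 < K2 = 673; K2/α21 = 673/1.15 = 585 > K1 = 359.
Since the inequalities point opposite ways, species 2 can invade but species 1 cannot.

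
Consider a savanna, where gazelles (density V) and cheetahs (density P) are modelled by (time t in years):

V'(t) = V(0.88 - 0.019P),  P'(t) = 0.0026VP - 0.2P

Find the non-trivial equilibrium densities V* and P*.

Set dP/dt = 0 with P > 0: 0.0026V - 0.2 = 0, so V* = 0.2/0.0026 = 76.9.
Set dV/dt = 0 with V > 0: 0.88 - 0.019P = 0, so P* = 0.88/0.019 = 46.3.

V* ≈ 76.9, P* ≈ 46.3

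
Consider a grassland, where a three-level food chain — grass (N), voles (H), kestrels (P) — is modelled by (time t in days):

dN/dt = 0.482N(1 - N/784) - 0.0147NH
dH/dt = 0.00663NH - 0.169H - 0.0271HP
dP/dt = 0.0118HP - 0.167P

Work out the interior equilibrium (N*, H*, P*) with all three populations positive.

N* ≈ 446, H* ≈ 14.2, P* ≈ 103

From dP/dt = 0: 0.0118H* = 0.167, so H* = 14.2.
From dN/dt = 0: 0.482(1 - N*/784) = 0.0147·14.2, giving N* = 784·(1 - 0.432) = 446.
From dH/dt = 0: 0.00663·446 - 0.169 = 0.0271P*, so P* = 2.79/0.0271 = 103.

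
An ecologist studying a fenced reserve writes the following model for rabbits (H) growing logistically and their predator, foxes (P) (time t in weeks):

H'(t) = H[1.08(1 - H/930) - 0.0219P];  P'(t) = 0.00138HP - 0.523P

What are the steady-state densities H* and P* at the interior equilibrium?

From dP/dt = 0 with P > 0: 0.00138H* = 0.523, so H* = 379.
Substitute into dH/dt = 0: 1.08(1 - 379/930) = 0.0219P*.
The bracket is 0.592, giving P* = 0.64/0.0219 = 29.2.

H* ≈ 379, P* ≈ 29.2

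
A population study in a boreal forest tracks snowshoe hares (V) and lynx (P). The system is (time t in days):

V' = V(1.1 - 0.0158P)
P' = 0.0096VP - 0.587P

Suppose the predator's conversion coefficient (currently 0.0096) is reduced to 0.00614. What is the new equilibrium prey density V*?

At the interior fixed point, setting dP/dt = 0 with P > 0 fixes V* = (predator death rate)/(VP coefficient) — independent of the other coefficients.
With the change, V* = 0.587/0.00614 = 95.6; it rises from 61.1.

V* ≈ 95.6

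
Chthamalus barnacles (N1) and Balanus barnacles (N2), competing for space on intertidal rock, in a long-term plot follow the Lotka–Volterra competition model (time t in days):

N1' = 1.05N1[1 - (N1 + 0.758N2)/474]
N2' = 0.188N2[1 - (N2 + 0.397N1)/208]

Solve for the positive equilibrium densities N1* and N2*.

N1* ≈ 453, N2* ≈ 28.4

Setting both brackets to zero gives the nullclines N1 + 0.758N2 = 474 and 0.397N1 + N2 = 208.
Substituting N2 = 208 - 0.397N1 into the first: N1(1 - 0.758·0.397) = 474 - 0.758·208.
So N1* = 316/0.699 = 453, and then N2* = 208 - 0.397·453 = 28.4.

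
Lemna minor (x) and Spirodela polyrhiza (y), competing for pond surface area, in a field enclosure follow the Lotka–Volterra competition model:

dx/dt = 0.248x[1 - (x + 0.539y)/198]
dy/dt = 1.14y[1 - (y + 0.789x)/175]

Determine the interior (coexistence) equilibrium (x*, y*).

Setting both brackets to zero gives the nullclines x + 0.539y = 198 and 0.789x + y = 175.
Substituting y = 175 - 0.789x into the first: x(1 - 0.539·0.789) = 198 - 0.539·175.
So x* = 104/0.575 = 180, and then y* = 175 - 0.789·180 = 32.7.

x* ≈ 180, y* ≈ 32.7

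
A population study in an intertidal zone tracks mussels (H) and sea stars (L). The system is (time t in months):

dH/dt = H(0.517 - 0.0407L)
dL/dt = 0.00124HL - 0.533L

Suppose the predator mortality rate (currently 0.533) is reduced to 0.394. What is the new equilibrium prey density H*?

At the interior fixed point, setting dL/dt = 0 with L > 0 fixes H* = (predator death rate)/(HL coefficient) — independent of the other coefficients.
With the change, H* = 0.394/0.00124 = 318; it falls from 430.

H* ≈ 318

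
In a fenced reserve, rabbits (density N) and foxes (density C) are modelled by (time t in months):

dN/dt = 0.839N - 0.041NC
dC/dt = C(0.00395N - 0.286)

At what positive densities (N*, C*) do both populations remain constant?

Set dC/dt = 0 with C > 0: 0.00395N - 0.286 = 0, so N* = 0.286/0.00395 = 72.4.
Set dN/dt = 0 with N > 0: 0.839 - 0.041C = 0, so C* = 0.839/0.041 = 20.5.

N* ≈ 72.4, C* ≈ 20.5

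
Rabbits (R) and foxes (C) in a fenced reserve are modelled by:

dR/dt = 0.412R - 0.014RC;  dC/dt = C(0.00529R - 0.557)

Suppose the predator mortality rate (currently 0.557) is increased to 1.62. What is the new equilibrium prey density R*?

At the interior fixed point, setting dC/dt = 0 with C > 0 fixes R* = (predator death rate)/(RC coefficient) — independent of the other coefficients.
With the change, R* = 1.62/0.00529 = 306; it rises from 105.

R* ≈ 306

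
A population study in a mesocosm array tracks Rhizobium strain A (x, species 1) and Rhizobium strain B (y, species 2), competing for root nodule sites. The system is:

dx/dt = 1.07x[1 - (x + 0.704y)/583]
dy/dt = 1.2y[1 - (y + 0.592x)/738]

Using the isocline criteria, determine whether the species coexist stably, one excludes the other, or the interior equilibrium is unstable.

stable coexistence

Compare the nullcline intercepts: K1/α12 = 583/0.704 = 828 > K2 = 738; K2/α21 = 738/0.592 = 1250 > K1 = 583.
Since both inequalities hold, each species can invade when rare, so the interior equilibrium is stable.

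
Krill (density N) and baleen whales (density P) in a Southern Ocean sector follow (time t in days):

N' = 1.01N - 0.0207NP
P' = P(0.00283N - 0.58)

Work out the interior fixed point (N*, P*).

Set dP/dt = 0 with P > 0: 0.00283N - 0.58 = 0, so N* = 0.58/0.00283 = 205.
Set dN/dt = 0 with N > 0: 1.01 - 0.0207P = 0, so P* = 1.01/0.0207 = 48.8.

N* ≈ 205, P* ≈ 48.8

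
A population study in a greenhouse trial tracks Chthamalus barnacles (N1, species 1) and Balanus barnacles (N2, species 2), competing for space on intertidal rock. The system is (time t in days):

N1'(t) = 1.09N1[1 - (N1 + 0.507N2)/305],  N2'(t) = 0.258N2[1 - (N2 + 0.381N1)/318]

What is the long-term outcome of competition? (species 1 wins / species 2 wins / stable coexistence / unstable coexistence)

stable coexistence

Compare the nullcline intercepts: K1/α12 = 305/0.507 = 602 > K2 = 318; K2/α21 = 318/0.381 = 835 > K1 = 305.
Since both inequalities hold, each species can invade when rare, so the interior equilibrium is stable.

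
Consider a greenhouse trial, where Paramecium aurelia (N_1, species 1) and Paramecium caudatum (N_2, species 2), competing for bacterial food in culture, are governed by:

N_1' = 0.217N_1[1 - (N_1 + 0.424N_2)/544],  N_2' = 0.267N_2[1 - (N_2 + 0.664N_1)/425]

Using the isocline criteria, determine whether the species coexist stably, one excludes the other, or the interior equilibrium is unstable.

stable coexistence

Compare the nullcline intercepts: K1/α12 = 544/0.424 = 1280 > K2 = 425; K2/α21 = 425/0.664 = 640 > K1 = 544.
Since both inequalities hold, each species can invade when rare, so the interior equilibrium is stable.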